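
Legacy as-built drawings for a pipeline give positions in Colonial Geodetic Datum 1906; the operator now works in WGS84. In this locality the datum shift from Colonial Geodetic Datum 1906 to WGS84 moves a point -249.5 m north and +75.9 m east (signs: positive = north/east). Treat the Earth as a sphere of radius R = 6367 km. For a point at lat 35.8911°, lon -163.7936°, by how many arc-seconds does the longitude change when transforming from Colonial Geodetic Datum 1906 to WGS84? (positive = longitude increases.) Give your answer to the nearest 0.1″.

Δλ = 3.0″

At latitude 35.8911°, cos φ = 0.810133.
One radian of longitude at latitude φ spans R cos φ, so Δλ = ΔE / (R cos φ) = 75.9 / (6367000 × 0.810133) = 1.4715e-05 rad = 3.035″.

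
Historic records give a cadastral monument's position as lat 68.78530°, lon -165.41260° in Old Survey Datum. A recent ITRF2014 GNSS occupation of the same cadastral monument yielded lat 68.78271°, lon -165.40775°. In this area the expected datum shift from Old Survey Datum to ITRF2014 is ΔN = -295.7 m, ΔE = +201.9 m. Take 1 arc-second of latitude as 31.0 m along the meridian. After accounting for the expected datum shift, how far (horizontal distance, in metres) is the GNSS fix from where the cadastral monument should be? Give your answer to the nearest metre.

9 m

Observed coordinate differences: Δφ = -0.00259°, Δλ = +0.00485°.
Converting to metres (1° lat = 111600 m, cos φ = 0.361864): observed ΔN = -289.0 m, observed ΔE = 195.9 m.
Subtracting the expected shift leaves a residual of -289.0 − (-295.7) = 6.7 m north and 195.9 − (201.9) = -6.0 m east.
Residual distance = √(6.7² + (-6.0)²) = 9.0 m.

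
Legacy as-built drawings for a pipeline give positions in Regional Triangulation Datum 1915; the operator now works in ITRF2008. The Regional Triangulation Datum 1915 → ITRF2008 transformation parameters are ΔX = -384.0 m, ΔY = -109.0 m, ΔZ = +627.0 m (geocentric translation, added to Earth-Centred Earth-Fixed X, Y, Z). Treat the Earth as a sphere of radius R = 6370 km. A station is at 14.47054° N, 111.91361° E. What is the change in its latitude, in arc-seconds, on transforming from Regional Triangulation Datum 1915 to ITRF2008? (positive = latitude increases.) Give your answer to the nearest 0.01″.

Δφ = 19.32″

sin φ = 0.249882, cos φ = 0.968276, sin λ = 0.927748, cos λ = -0.373208.
North component: ΔN = −sin φ cos λ·ΔX − sin φ sin λ·ΔY + cos φ·ΔZ = −(0.249882)(-0.373208)(-384.0) − (0.249882)(0.927748)(-109.0) + (0.968276)(627.0) = 596.57 m.
1° of latitude spans πR/180 = 111177 m, so Δφ = 596.57 / 111177 × 3600 = 19.317″.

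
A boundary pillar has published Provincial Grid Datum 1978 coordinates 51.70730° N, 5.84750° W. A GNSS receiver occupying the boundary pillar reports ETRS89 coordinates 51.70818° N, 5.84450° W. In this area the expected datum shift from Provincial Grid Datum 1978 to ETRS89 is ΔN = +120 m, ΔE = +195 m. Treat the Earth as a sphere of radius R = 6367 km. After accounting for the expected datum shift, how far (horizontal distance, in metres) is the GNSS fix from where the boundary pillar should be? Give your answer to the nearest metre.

Observed coordinate differences: Δφ = +0.00088°, Δλ = +0.00300°.
Converting to metres (1° lat = 111125 m, cos φ = 0.619679): observed ΔN = 97.8 m, observed ΔE = 206.6 m.
Subtracting the expected shift leaves a residual of 97.8 − (120) = -22.2 m north and 206.6 − (195) = 11.6 m east.
Residual distance = √((-22.2)² + 11.6²) = 25.1 m.

25 m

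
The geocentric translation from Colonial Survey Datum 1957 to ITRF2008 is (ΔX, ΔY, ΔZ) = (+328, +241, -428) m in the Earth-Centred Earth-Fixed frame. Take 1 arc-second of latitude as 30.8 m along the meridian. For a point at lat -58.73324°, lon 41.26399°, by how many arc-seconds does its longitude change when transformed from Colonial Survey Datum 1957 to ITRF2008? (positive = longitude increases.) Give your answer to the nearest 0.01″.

sin φ = -0.854760, cos φ = 0.519023, sin λ = 0.659529, cos λ = 0.751679.
East component: ΔE = −sin λ·ΔX + cos λ·ΔY = −(0.659529)(328) + (0.751679)(241) = -35.17 m.
1° of latitude spans 3600 × 30.80 = 110880 m; at latitude φ, 1° of longitude spans that × cos φ = 57549.3 m, so Δλ = -35.17 / 57549.3 × 3600 = -2.200″.

Δλ = -2.20″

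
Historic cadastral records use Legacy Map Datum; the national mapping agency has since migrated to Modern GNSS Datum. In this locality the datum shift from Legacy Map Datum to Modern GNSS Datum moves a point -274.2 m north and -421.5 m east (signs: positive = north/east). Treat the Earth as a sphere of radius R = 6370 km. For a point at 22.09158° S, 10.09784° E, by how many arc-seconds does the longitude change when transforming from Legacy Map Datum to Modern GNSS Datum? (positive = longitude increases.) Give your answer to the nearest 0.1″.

Δλ = -14.7″

At latitude -22.09158°, cos φ = 0.926584.
One radian of longitude at latitude φ spans R cos φ, so Δλ = ΔE / (R cos φ) = -421.5 / (6370000 × 0.926584) = -7.1412e-05 rad = -14.730″.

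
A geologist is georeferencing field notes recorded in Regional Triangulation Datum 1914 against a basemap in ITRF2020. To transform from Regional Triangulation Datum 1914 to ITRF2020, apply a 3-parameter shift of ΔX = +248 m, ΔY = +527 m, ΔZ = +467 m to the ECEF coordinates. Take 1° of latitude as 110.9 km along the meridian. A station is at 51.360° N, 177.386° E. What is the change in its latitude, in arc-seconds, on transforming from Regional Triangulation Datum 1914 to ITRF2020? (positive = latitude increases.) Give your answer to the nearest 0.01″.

sin φ = 0.781085, cos φ = 0.624425, sin λ = 0.045607, cos λ = -0.998959.
North component: ΔN = −sin φ cos λ·ΔX − sin φ sin λ·ΔY + cos φ·ΔZ = −(0.781085)(-0.998959)(248) − (0.781085)(0.045607)(527) + (0.624425)(467) = 466.34 m.
1° of latitude spans 110900 m, so Δφ = 466.34 / 110900 × 3600 = 15.138″.

Δφ = 15.14″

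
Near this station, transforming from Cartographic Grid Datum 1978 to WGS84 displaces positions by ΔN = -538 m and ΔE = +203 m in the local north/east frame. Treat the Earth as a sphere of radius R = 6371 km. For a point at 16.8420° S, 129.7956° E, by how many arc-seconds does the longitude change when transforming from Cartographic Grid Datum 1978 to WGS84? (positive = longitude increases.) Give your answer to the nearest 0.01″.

At latitude -16.8420°, cos φ = 0.957107.
One radian of longitude at latitude φ spans R cos φ, so Δλ = ΔE / (R cos φ) = 203.0 / (6371000 × 0.957107) = 3.3291e-05 rad = 6.867″.

Δλ = 6.87″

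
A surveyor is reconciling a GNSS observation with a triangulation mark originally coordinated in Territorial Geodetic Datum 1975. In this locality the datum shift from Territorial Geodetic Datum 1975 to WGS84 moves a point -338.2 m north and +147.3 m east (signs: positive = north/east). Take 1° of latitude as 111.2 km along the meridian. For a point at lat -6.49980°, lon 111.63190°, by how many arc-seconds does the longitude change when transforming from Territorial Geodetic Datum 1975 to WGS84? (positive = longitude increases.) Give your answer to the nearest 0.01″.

Δλ = 4.80″

At latitude -6.49980°, cos φ = 0.993572.
1° of longitude at this latitude = 111.2 × cos φ = 110.49 km, so Δλ = 147.3 / 110485.2 = 0.0013332° = 4.800″.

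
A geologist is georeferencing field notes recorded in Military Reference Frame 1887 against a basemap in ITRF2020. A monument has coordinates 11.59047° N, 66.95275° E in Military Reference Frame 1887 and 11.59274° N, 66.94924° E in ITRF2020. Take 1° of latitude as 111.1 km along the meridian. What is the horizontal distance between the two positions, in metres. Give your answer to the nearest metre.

Δφ = 11.59274° − 11.59047° = +0.00227°; Δλ = 66.94924° − 66.95275° = -0.00351°.
ΔN = Δφ × 111100 = 252.2 m; ΔE = Δλ × 111100 × cos(11.59047°) = -0.00351 × 111100 × 0.979609 = -382.0 m.
Distance = √(ΔE² + ΔN²) = √((-382.0)² + 252.2²) = 457.7 m.

458 m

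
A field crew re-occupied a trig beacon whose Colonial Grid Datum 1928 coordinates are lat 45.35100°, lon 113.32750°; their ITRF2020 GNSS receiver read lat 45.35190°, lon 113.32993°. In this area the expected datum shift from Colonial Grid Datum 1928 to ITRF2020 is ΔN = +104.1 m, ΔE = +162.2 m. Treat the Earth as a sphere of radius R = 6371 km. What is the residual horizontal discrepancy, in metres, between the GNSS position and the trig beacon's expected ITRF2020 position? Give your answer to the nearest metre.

28 m

Observed coordinate differences: Δφ = +0.00090°, Δλ = +0.00243°.
Converting to metres (1° lat = 111195 m, cos φ = 0.702762): observed ΔN = 100.1 m, observed ΔE = 189.9 m.
Subtracting the expected shift leaves a residual of 100.1 − (104.1) = -4.0 m north and 189.9 − (162.2) = 27.7 m east.
Residual distance = √((-4.0)² + 27.7²) = 28.0 m.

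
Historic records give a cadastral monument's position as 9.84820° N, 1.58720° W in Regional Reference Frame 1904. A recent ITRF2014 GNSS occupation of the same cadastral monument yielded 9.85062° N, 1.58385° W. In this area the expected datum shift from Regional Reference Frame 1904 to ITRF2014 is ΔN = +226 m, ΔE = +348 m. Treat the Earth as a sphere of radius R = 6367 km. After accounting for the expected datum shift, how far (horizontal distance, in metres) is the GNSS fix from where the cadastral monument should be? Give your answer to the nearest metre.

Observed coordinate differences: Δφ = +0.00242°, Δλ = +0.00335°.
Converting to metres (1° lat = 111125 m, cos φ = 0.985264): observed ΔN = 268.9 m, observed ΔE = 366.8 m.
Subtracting the expected shift leaves a residual of 268.9 − (226) = 42.9 m north and 366.8 − (348) = 18.8 m east.
Residual distance = √(42.9² + 18.8²) = 46.9 m.

47 m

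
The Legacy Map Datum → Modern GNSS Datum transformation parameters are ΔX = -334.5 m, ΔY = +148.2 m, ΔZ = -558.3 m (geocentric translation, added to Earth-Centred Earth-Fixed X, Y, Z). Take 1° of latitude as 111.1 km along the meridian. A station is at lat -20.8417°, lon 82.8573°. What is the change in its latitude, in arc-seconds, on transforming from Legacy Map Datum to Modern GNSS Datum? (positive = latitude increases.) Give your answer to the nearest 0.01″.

sin φ = -0.355787, cos φ = 0.934567, sin λ = 0.992240, cos λ = 0.124341.
North component: ΔN = −sin φ cos λ·ΔX − sin φ sin λ·ΔY + cos φ·ΔZ = −(-0.355787)(0.124341)(-334.5) − (-0.355787)(0.992240)(148.2) + (0.934567)(-558.3) = -484.25 m.
1° of latitude spans 111100 m, so Δφ = -484.25 / 111100 × 3600 = -15.691″.

Δφ = -15.69″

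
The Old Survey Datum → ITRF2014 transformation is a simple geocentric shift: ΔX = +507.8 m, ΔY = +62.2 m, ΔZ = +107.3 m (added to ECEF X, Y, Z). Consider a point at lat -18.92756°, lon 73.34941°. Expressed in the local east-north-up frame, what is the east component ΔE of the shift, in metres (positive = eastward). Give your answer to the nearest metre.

At φ = -18.92756°, λ = 73.34941°: sin φ = -0.324372, cos φ = 0.945929, sin λ = 0.958070, cos λ = 0.286534.
ΔE = −sin λ·ΔX + cos λ·ΔY = −(0.958070)·(507.8) + (0.286534)·(62.2) = -468.69 m.

ΔE = -469 m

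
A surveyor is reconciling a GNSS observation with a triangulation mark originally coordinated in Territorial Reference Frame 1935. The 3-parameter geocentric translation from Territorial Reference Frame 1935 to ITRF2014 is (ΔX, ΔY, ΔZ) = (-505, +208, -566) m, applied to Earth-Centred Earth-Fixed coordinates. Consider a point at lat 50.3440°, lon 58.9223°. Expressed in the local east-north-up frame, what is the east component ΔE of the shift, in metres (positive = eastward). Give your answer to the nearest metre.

At φ = 50.3440°, λ = 58.9223°: sin φ = 0.769890, cos φ = 0.638177, sin λ = 0.856468, cos λ = 0.516200.
ΔE = −sin λ·ΔX + cos λ·ΔY = −(0.856468)·(-505) + (0.516200)·(208) = 539.89 m.

ΔE = 540 m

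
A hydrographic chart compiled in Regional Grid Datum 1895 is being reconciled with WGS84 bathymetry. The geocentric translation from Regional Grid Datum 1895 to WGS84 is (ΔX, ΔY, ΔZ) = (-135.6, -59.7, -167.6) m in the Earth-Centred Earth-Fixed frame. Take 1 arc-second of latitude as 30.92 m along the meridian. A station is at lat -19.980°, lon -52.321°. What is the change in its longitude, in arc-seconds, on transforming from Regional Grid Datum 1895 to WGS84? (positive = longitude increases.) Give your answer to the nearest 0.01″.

sin φ = -0.341692, cos φ = 0.939812, sin λ = -0.791448, cos λ = 0.611237.
East component: ΔE = −sin λ·ΔX + cos λ·ΔY = −(-0.791448)(-135.6) + (0.611237)(-59.7) = -143.81 m.
1° of latitude spans 3600 × 30.92 = 111312 m; at latitude φ, 1° of longitude spans that × cos φ = 104612.3 m, so Δλ = -143.81 / 104612.3 × 3600 = -4.949″.

Δλ = -4.95″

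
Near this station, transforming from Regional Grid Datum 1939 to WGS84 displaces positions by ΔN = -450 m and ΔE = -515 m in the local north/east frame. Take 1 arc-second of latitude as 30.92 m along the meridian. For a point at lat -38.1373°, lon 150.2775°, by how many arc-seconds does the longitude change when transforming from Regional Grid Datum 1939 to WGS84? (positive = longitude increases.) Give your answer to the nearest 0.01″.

Δλ = -21.18″

At latitude -38.1373°, cos φ = 0.786533.
1″ of longitude at this latitude = 30.92 × cos φ = 24.3196 m, so Δλ = -515.0 / 24.3196 = -21.176″.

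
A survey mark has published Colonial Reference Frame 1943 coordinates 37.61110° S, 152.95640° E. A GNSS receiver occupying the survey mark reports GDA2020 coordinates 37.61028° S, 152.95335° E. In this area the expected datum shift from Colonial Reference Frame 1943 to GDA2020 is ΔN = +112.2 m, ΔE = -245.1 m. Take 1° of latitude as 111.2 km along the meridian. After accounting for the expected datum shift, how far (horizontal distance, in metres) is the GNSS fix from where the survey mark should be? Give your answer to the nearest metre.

Observed coordinate differences: Δφ = +0.00082°, Δλ = -0.00305°.
Converting to metres (1° lat = 111200 m, cos φ = 0.792171): observed ΔN = 91.2 m, observed ΔE = -268.7 m.
Subtracting the expected shift leaves a residual of 91.2 − (112.2) = -21.0 m north and -268.7 − (-245.1) = -23.6 m east.
Residual distance = √((-21.0)² + (-23.6)²) = 31.6 m.

32 m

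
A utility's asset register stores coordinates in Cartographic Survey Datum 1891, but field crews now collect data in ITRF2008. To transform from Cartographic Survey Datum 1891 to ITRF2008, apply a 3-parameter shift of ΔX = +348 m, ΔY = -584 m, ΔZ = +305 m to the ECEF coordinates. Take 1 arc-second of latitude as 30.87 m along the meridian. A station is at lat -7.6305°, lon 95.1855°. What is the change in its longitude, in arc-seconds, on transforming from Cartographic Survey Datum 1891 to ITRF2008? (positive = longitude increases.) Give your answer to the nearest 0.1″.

sin φ = -0.132784, cos φ = 0.991145, sin λ = 0.995907, cos λ = -0.090381.
East component: ΔE = −sin λ·ΔX + cos λ·ΔY = −(0.995907)(348) + (-0.090381)(-584) = -293.79 m.
1° of latitude spans 3600 × 30.87 = 111132 m; at latitude φ, 1° of longitude spans that × cos φ = 110147.9 m, so Δλ = -293.79 / 110147.9 × 3600 = -9.602″.

Δλ = -9.6″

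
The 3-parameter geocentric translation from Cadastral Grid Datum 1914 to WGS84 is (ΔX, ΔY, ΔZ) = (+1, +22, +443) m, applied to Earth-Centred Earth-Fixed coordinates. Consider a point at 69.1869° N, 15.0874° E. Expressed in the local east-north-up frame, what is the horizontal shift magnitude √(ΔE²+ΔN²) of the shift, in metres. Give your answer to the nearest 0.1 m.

At φ = 69.1869°, λ = 15.0874°: sin φ = 0.934744, cos φ = 0.355321, sin λ = 0.260292, cos λ = 0.965530.
ΔE = −sin λ·ΔX + cos λ·ΔY = −(0.260292)·(1) + (0.965530)·(22) = 20.98 m.
ΔN = −sin φ cos λ·ΔX − sin φ sin λ·ΔY + cos φ·ΔZ = −(0.934744)(0.965530)(1) − (0.934744)(0.260292)(22) + (0.355321)(443) = 151.15 m.
Horizontal magnitude = √(ΔE² + ΔN²) = √(20.98² + 151.15²) = 152.60 m.

152.6 m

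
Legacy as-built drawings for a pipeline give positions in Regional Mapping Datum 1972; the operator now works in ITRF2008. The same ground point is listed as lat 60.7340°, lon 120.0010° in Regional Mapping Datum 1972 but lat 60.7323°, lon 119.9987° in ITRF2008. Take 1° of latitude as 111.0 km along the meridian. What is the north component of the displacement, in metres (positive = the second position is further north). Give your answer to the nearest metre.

Δφ = 60.7323° − 60.7340° = -0.0017°; Δλ = 119.9987° − 120.0010° = -0.0023°.
ΔN = Δφ × 111000 = -188.7 m; ΔE = Δλ × 111000 × cos(60.7340°) = -0.0023 × 111000 × 0.488865 = -124.8 m.

ΔN = -189 m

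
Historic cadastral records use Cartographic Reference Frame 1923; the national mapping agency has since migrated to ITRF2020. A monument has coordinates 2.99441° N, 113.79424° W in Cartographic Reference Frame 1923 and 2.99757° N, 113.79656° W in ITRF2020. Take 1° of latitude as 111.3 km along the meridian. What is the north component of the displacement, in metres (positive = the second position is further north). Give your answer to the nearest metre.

ΔN = 352 m

Δφ = 2.99757° − 2.99441° = +0.00316°; Δλ = -113.79656° − -113.79424° = -0.00232°.
ΔN = Δφ × 111300 = 351.7 m; ΔE = Δλ × 111300 × cos(2.99441°) = -0.00232 × 111300 × 0.998635 = -257.9 m.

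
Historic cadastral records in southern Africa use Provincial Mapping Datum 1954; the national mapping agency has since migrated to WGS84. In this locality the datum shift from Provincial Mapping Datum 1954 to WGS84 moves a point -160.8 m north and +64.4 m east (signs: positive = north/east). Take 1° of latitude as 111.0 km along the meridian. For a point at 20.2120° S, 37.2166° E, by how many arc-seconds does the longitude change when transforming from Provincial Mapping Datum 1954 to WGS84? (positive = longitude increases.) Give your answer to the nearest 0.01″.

At latitude -20.2120°, cos φ = 0.938421.
1° of longitude at this latitude = 111.0 × cos φ = 104.16 km, so Δλ = 64.4 / 104164.7 = 0.0006183° = 2.226″.

Δλ = 2.23″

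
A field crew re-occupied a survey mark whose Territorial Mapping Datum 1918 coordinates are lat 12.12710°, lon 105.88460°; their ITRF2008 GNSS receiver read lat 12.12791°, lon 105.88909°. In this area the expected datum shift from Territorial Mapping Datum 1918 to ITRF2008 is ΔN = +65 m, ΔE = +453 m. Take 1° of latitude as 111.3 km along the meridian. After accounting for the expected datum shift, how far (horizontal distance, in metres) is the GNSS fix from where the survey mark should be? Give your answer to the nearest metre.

44 m

Observed coordinate differences: Δφ = +0.00081°, Δλ = +0.00449°.
Converting to metres (1° lat = 111300 m, cos φ = 0.977684): observed ΔN = 90.2 m, observed ΔE = 488.6 m.
Subtracting the expected shift leaves a residual of 90.2 − (65) = 25.2 m north and 488.6 − (453) = 35.6 m east.
Residual distance = √(25.2² + 35.6²) = 43.6 m.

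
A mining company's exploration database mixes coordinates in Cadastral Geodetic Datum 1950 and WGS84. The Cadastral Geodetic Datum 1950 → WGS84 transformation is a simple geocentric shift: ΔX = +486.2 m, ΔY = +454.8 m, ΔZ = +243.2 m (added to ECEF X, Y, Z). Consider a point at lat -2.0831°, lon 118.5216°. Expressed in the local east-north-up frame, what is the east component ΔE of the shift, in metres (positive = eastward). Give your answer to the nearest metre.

At φ = -2.0831°, λ = 118.5216°: sin φ = -0.036349, cos φ = 0.999339, sin λ = 0.878637, cos λ = -0.477490.
ΔE = −sin λ·ΔX + cos λ·ΔY = −(0.878637)·(486.2) + (-0.477490)·(454.8) = -644.36 m.

ΔE = -644 m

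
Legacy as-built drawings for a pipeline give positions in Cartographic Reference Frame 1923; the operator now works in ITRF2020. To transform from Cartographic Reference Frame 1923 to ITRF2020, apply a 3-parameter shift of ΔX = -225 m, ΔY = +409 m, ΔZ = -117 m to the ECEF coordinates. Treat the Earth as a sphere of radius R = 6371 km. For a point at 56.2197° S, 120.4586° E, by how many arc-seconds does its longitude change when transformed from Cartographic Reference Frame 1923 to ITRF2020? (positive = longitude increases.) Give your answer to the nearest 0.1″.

sin φ = -0.831176, cos φ = 0.556010, sin λ = 0.861996, cos λ = -0.506916.
East component: ΔE = −sin λ·ΔX + cos λ·ΔY = −(0.861996)(-225) + (-0.506916)(409) = -13.38 m.
1° of latitude spans πR/180 = 111195 m; at latitude φ, 1° of longitude spans that × cos φ = 61825.5 m, so Δλ = -13.38 / 61825.5 × 3600 = -0.779″.

Δλ = -0.8″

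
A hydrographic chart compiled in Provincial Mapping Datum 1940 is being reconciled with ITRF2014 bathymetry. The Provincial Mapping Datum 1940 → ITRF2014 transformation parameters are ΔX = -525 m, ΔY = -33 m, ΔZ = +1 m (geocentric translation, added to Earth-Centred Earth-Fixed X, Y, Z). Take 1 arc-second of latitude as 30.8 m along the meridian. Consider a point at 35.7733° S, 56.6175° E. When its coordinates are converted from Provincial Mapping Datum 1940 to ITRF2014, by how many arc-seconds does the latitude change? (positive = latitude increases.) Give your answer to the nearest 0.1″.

sin φ = -0.584580, cos φ = 0.811336, sin λ = 0.835016, cos λ = 0.550226.
North component: ΔN = −sin φ cos λ·ΔX − sin φ sin λ·ΔY + cos φ·ΔZ = −(-0.584580)(0.550226)(-525) − (-0.584580)(0.835016)(-33) + (0.811336)(1) = -184.16 m.
1° of latitude spans 3600 × 30.80 = 110880 m, so Δφ = -184.16 / 110880 × 3600 = -5.979″.

Δφ = -6.0″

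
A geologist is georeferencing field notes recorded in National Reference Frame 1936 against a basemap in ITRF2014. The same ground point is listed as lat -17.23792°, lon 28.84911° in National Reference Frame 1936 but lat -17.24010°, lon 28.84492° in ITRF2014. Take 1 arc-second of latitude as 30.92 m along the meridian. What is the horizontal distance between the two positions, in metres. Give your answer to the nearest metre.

507 m

Δφ = -17.24010° − -17.23792° = -0.00218°; Δλ = 28.84492° − 28.84911° = -0.00419°.
1° of latitude = 3600 × 30.92 = 111312 m.
ΔN = Δφ × 111312 = -242.7 m; ΔE = Δλ × 111312 × cos(-17.23792°) = -0.00419 × 111312 × 0.955082 = -445.4 m.
Distance = √(ΔE² + ΔN²) = √((-445.4)² + (-242.7)²) = 507.3 m.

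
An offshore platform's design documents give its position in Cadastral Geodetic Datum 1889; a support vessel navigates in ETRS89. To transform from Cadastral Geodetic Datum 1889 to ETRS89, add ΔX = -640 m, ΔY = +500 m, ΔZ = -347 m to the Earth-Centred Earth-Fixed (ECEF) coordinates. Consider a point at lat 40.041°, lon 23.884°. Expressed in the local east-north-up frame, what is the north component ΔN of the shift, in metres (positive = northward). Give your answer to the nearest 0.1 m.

The local north axis is (−sin φ cos λ, −sin φ sin λ, cos φ), giving ΔN = 376.477 − 130.239 − 265.658 = -19.42 m.

ΔN = -19.4 m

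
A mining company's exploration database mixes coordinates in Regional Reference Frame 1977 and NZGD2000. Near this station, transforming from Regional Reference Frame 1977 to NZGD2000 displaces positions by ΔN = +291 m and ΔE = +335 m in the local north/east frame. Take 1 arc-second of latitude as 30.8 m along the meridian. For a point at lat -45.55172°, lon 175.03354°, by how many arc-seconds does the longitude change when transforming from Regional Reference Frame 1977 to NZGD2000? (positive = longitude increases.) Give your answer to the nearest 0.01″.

Δλ = 15.53″

At latitude -45.55172°, cos φ = 0.700265.
1″ of longitude at this latitude = 30.80 × cos φ = 21.5682 m, so Δλ = 335.0 / 21.5682 = 15.532″.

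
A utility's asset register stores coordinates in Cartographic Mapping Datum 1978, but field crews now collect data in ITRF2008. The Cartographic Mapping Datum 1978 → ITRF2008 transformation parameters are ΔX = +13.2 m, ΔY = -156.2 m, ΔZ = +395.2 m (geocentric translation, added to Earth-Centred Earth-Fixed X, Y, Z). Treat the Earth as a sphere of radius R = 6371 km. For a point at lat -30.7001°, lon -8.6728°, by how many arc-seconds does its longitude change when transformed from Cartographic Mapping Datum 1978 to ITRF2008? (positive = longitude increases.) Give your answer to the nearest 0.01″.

Δλ = -5.74″

sin φ = -0.510544, cos φ = 0.859851, sin λ = -0.150792, cos λ = 0.988566.
East component: ΔE = −sin λ·ΔX + cos λ·ΔY = −(-0.150792)(13.2) + (0.988566)(-156.2) = -152.42 m.
1° of latitude spans πR/180 = 111195 m; at latitude φ, 1° of longitude spans that × cos φ = 95611.1 m, so Δλ = -152.42 / 95611.1 × 3600 = -5.739″.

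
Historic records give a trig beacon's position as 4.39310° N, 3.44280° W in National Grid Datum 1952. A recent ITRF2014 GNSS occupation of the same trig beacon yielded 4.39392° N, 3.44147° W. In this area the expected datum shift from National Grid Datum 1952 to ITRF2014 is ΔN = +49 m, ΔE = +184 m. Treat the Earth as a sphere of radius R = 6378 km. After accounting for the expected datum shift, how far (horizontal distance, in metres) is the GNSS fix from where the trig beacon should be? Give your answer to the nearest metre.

Observed coordinate differences: Δφ = +0.00082°, Δλ = +0.00133°.
Converting to metres (1° lat = 111317 m, cos φ = 0.997062): observed ΔN = 91.3 m, observed ΔE = 147.6 m.
Subtracting the expected shift leaves a residual of 91.3 − (49) = 42.3 m north and 147.6 − (184) = -36.4 m east.
Residual distance = √(42.3² + (-36.4)²) = 55.8 m.

56 m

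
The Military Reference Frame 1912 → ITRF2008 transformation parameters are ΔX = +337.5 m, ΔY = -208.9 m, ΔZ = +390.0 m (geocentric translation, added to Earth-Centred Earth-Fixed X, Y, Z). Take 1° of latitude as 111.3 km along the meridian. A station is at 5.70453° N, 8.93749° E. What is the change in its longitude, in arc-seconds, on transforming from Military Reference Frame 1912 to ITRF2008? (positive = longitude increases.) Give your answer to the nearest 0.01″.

Δλ = -8.41″

sin φ = 0.099398, cos φ = 0.995048, sin λ = 0.155357, cos λ = 0.987858.
East component: ΔE = −sin λ·ΔX + cos λ·ΔY = −(0.155357)(337.5) + (0.987858)(-208.9) = -258.80 m.
1° of latitude spans 111300 m; at latitude φ, 1° of longitude spans that × cos φ = 110748.8 m, so Δλ = -258.80 / 110748.8 × 3600 = -8.412″.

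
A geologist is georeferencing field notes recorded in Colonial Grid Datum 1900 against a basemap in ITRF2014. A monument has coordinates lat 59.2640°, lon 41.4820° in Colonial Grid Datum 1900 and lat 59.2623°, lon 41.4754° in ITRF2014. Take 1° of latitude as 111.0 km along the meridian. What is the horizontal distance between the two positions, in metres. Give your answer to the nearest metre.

419 m

Δφ = 59.2623° − 59.2640° = -0.0017°; Δλ = 41.4754° − 41.4820° = -0.0066°.
ΔN = Δφ × 111000 = -188.7 m; ΔE = Δλ × 111000 × cos(59.2640°) = -0.0066 × 111000 × 0.511083 = -374.4 m.
Distance = √(ΔE² + ΔN²) = √((-374.4)² + (-188.7)²) = 419.3 m.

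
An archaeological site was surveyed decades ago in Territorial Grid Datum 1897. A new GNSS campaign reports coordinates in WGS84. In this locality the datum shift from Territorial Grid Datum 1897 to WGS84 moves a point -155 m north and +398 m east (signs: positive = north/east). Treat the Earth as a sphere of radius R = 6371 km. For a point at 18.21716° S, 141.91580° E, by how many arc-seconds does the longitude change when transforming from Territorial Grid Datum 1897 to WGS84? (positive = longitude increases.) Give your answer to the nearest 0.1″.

At latitude -18.21716°, cos φ = 0.949878.
One radian of longitude at latitude φ spans R cos φ, so Δλ = ΔE / (R cos φ) = 398.0 / (6371000 × 0.949878) = 6.5767e-05 rad = 13.565″.

Δλ = 13.6″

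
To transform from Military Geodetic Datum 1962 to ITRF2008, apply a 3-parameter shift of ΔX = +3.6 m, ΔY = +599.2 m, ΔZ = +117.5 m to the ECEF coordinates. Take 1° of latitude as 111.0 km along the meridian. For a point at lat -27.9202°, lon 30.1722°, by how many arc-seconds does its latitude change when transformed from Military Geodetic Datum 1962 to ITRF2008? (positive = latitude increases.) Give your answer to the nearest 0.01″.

sin φ = -0.468241, cos φ = 0.883601, sin λ = 0.502601, cos λ = 0.864519.
North component: ΔN = −sin φ cos λ·ΔX − sin φ sin λ·ΔY + cos φ·ΔZ = −(-0.468241)(0.864519)(3.6) − (-0.468241)(0.502601)(599.2) + (0.883601)(117.5) = 246.30 m.
1° of latitude spans 111000 m, so Δφ = 246.30 / 111000 × 3600 = 7.988″.

Δφ = 7.99″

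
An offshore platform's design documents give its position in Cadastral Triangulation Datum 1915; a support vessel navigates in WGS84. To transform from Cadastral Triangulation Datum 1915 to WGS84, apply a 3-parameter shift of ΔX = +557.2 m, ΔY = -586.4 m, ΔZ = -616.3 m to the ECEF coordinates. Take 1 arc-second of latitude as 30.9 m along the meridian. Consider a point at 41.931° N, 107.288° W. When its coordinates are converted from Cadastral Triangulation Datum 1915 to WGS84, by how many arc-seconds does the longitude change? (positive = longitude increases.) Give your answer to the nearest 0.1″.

sin φ = 0.668235, cos φ = 0.743950, sin λ = -0.954823, cos λ = -0.297175.
East component: ΔE = −sin λ·ΔX + cos λ·ΔY = −(-0.954823)(557.2) + (-0.297175)(-586.4) = 706.29 m.
1° of latitude spans 3600 × 30.90 = 111240 m; at latitude φ, 1° of longitude spans that × cos φ = 82757.0 m, so Δλ = 706.29 / 82757.0 × 3600 = 30.724″.

Δλ = 30.7″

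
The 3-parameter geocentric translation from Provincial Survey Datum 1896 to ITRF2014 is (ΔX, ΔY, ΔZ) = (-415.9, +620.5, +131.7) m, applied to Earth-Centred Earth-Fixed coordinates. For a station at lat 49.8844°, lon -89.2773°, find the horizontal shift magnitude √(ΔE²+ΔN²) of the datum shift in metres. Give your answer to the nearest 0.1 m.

695.6 m

At φ = 49.8844°, λ = -89.2773°: sin φ = 0.764746, cos φ = 0.644332, sin λ = -0.999920, cos λ = 0.012613.
ΔE = −sin λ·ΔX + cos λ·ΔY = −(-0.999920)·(-415.9) + (0.012613)·(620.5) = -408.04 m.
ΔN = −sin φ cos λ·ΔX − sin φ sin λ·ΔY + cos φ·ΔZ = −(0.764746)(0.012613)(-415.9) − (0.764746)(-0.999920)(620.5) + (0.644332)(131.7) = 563.36 m.
Horizontal magnitude = √(ΔE² + ΔN²) = √((-408.04)² + 563.36²) = 695.61 m.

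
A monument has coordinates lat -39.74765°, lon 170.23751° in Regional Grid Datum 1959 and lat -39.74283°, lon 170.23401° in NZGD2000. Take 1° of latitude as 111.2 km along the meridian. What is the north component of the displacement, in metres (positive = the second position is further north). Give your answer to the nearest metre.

Δφ = -39.74283° − -39.74765° = +0.00482°; Δλ = 170.23401° − 170.23751° = -0.00350°.
ΔN = Δφ × 111200 = 536.0 m; ΔE = Δλ × 111200 × cos(-39.74765°) = -0.00350 × 111200 × 0.768868 = -299.2 m.

ΔN = 536 m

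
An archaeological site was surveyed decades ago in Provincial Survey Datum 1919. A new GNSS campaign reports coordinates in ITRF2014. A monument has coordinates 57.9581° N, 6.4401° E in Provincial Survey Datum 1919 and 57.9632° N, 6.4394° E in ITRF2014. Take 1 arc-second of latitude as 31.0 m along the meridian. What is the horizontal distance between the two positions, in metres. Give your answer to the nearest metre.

571 m

Δφ = 57.9632° − 57.9581° = +0.0051°; Δλ = 6.4394° − 6.4401° = -0.0007°.
1° of latitude = 3600 × 31.00 = 111600 m.
ΔN = Δφ × 111600 = 569.2 m; ΔE = Δλ × 111600 × cos(57.9581°) = -0.0007 × 111600 × 0.530539 = -41.4 m.
Distance = √(ΔE² + ΔN²) = √((-41.4)² + 569.2²) = 570.7 m.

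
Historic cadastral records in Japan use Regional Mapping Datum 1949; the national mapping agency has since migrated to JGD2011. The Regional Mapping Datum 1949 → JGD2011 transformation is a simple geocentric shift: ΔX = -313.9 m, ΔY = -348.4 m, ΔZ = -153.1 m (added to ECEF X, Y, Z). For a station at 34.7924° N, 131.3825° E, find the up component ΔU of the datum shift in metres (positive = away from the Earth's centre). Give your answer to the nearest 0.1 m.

ΔU = -131.6 m

At φ = 34.7924°, λ = 131.3825°: sin φ = 0.570605, cos φ = 0.821225, sin λ = 0.750313, cos λ = -0.661083.
ΔU = cos φ cos λ·ΔX + cos φ sin λ·ΔY + sin φ·ΔZ = (0.821225)(-0.661083)(-313.9) + (0.821225)(0.750313)(-348.4) + (0.570605)(-153.1) = -131.62 m.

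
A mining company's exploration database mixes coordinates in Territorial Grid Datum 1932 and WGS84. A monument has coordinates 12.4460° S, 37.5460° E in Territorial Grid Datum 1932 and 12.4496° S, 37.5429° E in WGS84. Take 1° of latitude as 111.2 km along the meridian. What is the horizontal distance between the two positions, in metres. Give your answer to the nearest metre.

523 m

Δφ = -12.4496° − -12.4460° = -0.0036°; Δλ = 37.5429° − 37.5460° = -0.0031°.
ΔN = Δφ × 111200 = -400.3 m; ΔE = Δλ × 111200 × cos(-12.4460°) = -0.0031 × 111200 × 0.976500 = -336.6 m.
Distance = √(ΔE² + ΔN²) = √((-336.6)² + (-400.3)²) = 523.0 m.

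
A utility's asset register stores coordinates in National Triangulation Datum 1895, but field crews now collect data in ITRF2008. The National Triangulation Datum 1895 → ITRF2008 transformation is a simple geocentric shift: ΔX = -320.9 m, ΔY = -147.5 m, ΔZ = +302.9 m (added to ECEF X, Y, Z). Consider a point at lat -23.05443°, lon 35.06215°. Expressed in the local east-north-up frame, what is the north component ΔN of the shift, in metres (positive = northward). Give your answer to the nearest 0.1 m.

At φ = -23.05443°, λ = 35.06215°: sin φ = -0.391605, cos φ = 0.920133, sin λ = 0.574465, cos λ = 0.818529.
ΔN = −sin φ cos λ·ΔX − sin φ sin λ·ΔY + cos φ·ΔZ = −(-0.391605)(0.818529)(-320.9) − (-0.391605)(0.574465)(-147.5) + (0.920133)(302.9) = 142.66 m.

ΔN = 142.7 m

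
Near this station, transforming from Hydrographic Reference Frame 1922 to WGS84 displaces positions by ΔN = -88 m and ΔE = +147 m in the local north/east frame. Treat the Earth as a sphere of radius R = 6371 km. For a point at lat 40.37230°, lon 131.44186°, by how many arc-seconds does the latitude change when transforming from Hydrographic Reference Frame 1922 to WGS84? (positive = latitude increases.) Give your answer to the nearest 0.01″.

Δφ = -2.85″

On a sphere of radius R, 1 rad of latitude = R, so Δφ = ΔN / R = -88.0 / 6371000 = -1.3813e-05 rad = -2.849″.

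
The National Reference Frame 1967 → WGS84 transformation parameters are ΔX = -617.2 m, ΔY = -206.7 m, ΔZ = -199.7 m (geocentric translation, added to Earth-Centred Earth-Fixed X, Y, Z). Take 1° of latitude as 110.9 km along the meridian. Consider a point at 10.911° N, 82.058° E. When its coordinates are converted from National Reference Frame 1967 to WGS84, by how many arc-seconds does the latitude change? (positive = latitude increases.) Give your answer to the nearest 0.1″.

sin φ = 0.189284, cos φ = 0.981922, sin λ = 0.990408, cos λ = 0.138171.
North component: ΔN = −sin φ cos λ·ΔX − sin φ sin λ·ΔY + cos φ·ΔZ = −(0.189284)(0.138171)(-617.2) − (0.189284)(0.990408)(-206.7) + (0.981922)(-199.7) = -141.20 m.
1° of latitude spans 110900 m, so Δφ = -141.20 / 110900 × 3600 = -4.584″.

Δφ = -4.6″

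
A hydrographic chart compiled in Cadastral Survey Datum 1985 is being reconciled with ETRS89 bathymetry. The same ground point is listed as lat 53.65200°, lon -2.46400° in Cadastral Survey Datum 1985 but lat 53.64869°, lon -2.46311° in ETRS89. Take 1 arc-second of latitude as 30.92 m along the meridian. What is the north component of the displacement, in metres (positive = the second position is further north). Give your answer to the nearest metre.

Δφ = 53.64869° − 53.65200° = -0.00331°; Δλ = -2.46311° − -2.46400° = +0.00089°.
1° of latitude = 3600 × 30.92 = 111312 m.
ΔN = Δφ × 111312 = -368.4 m; ΔE = Δλ × 111312 × cos(53.65200°) = +0.00089 × 111312 × 0.592688 = 58.7 m.

ΔN = -368 m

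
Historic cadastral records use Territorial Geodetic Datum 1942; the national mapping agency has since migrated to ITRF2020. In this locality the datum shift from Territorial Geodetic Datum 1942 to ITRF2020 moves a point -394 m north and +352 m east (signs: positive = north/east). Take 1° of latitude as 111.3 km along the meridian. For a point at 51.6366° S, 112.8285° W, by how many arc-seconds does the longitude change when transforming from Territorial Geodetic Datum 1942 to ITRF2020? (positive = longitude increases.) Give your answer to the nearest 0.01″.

At latitude -51.6366°, cos φ = 0.620647.
1° of longitude at this latitude = 111.3 × cos φ = 69.08 km, so Δλ = 352.0 / 69078.0 = 0.0050957° = 18.344″.

Δλ = 18.34″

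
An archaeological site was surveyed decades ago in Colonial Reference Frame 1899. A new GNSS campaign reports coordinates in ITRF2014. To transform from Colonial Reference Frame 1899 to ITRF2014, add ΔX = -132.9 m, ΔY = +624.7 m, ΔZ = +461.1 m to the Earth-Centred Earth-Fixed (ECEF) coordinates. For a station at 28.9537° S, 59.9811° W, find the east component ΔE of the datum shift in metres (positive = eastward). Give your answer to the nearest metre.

ΔE = 197 m

The local east axis at (φ, λ) is (−sin λ, cos λ, 0), so ΔE = −sin(-59.9811°)·(-132.9) + cos(-59.9811°)·624.7 = 197.46 m.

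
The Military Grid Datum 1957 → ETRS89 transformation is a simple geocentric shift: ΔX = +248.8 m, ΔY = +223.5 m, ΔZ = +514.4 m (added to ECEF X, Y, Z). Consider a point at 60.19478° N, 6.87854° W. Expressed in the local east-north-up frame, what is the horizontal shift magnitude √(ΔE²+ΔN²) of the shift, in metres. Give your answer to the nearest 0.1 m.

At φ = 60.19478°, λ = -6.87854°: sin φ = 0.867720, cos φ = 0.497053, sin λ = -0.119765, cos λ = 0.992802.
ΔE = −sin λ·ΔX + cos λ·ΔY = −(-0.119765)·(248.8) + (0.992802)·(223.5) = 251.69 m.
ΔN = −sin φ cos λ·ΔX − sin φ sin λ·ΔY + cos φ·ΔZ = −(0.867720)(0.992802)(248.8) − (0.867720)(-0.119765)(223.5) + (0.497053)(514.4) = 64.58 m.
Horizontal magnitude = √(ΔE² + ΔN²) = √(251.69² + 64.58²) = 259.84 m.

259.8 m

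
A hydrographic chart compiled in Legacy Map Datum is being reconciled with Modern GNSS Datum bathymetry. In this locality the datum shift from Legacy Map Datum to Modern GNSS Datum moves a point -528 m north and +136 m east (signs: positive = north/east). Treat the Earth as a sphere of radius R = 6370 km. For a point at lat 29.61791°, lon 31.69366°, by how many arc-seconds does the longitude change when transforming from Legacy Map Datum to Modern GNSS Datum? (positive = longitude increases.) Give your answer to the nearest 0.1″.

At latitude 29.61791°, cos φ = 0.869340.
One radian of longitude at latitude φ spans R cos φ, so Δλ = ΔE / (R cos φ) = 136.0 / (6370000 × 0.869340) = 2.4559e-05 rad = 5.066″.

Δλ = 5.1″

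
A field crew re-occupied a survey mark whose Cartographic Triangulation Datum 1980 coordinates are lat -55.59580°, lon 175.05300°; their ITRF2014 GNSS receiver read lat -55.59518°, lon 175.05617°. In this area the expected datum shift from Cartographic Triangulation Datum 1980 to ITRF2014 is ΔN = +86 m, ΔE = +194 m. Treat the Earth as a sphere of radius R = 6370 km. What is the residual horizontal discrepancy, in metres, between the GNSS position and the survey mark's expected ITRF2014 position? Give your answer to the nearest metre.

18 m

Observed coordinate differences: Δφ = +0.00062°, Δλ = +0.00317°.
Converting to metres (1° lat = 111177 m, cos φ = 0.565027): observed ΔN = 68.9 m, observed ΔE = 199.1 m.
Subtracting the expected shift leaves a residual of 68.9 − (86) = -17.1 m north and 199.1 − (194) = 5.1 m east.
Residual distance = √((-17.1)² + 5.1²) = 17.8 m.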